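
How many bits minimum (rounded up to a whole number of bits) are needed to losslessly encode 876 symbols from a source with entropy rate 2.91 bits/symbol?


Minimum bits >= n * H = 876 * 2.91 = 2549.16, rounded up to a whole number of bits = 2550

2550 bits


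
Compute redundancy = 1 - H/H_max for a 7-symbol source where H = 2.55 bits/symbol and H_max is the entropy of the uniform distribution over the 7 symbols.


H_max = log2(K) = log2(7) = 2.8074 bits/symbol. Redundancy = 1 - H/H_max = 1 - 2.55/2.8074 = 1 - 0.9083 = 0.0917

0.0917


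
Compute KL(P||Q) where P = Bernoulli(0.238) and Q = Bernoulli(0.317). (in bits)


KL = p*log2(p/q) + (1-p)*log2((1-p)/(1-q)) = 0.238*log2(0.238/0.317) + 0.762*log2(0.762/0.683) = 0.0219

0.0219 bits


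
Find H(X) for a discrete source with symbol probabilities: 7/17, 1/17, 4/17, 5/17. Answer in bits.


H = -sum(p_i * log2(p_i)). Terms: -(7/17)*log2(7/17) = 0.527103; -(1/17)*log2(1/17) = 0.240439; -(4/17)*log2(4/17) = 0.491168; -(5/17)*log2(5/17) = 0.519275. H = 0.527103 + 0.240439 + 0.491168 + 0.519275 = 1.778

1.778 bits


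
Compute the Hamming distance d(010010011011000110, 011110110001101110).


Count differing positions: . . ^ ^ . . ^ . ^ . ^ . ^ . ^ . . . = 7 differences

7


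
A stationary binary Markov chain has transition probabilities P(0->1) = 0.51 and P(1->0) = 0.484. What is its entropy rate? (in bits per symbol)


Stationary distribution: pi_0 = p10/(p01+p10) = 0.4869, pi_1 = 0.5131. Entropy rate H' = pi_0*H(p01) + pi_1*H(p10) = 0.4869*0.9997 + 0.5131*0.9993 = 0.9995

0.9995 bits/symbol


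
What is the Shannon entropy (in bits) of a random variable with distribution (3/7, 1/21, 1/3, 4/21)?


H = -sum(p_i * log2(p_i)). Terms: -(3/7)*log2(3/7) = 0.523882; -(1/21)*log2(1/21) = 0.209158; -(1/3)*log2(1/3) = 0.528321; -(4/21)*log2(4/21) = 0.455680. H = 0.523882 + 0.209158 + 0.528321 + 0.455680 = 1.717

1.717 bits


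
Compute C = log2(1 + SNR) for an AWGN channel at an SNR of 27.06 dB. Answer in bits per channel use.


SNR_linear = 10^(27.06/10) = 508.1594; C = log2(1 + SNR_linear) = log2(1 + 508.1594) = 8.992

8.992 bits/channel use


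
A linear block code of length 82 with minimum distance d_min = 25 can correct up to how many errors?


Correction capability = floor((d-1)/2) = floor((25-1)/2) = 12

12 errors


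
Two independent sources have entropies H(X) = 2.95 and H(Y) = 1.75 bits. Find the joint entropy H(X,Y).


For independent variables, H(X,Y) = H(X) + H(Y) = 2.95 + 1.75 = 4.7

4.7 bits


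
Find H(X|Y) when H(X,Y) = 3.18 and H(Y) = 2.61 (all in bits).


H(X|Y) = H(X,Y) - H(Y) = 3.18 - 2.61 = 0.57

0.57 bits


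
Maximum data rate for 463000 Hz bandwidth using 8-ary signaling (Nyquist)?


Rate = 2 * B * log2(M) = 2 * 463000 * 3.0 = 2778000.0

2778000.0 bps


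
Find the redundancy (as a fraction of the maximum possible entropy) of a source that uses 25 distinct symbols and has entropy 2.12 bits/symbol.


H_max = log2(K) = log2(25) = 4.6439 bits/symbol. Redundancy = 1 - H/H_max = 1 - 2.12/4.6439 = 1 - 0.4565 = 0.5435

0.5435


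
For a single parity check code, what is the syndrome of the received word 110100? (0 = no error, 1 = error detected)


Syndrome = XOR of all bits = 1 XOR 1 XOR 0 XOR 1 XOR 0 XOR 0 = 1

1


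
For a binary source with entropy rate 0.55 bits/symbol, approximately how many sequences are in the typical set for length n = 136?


log2|A_typical| = nH = 136 * 0.55 = 74.8, so |A_typical| ~ 2^74.8 = 3.289e+22

3.289e+22


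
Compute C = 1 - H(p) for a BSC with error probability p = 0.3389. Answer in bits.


H(p) = -p*log2(p) - (1-p)*log2(1-p) = -0.3389*log2(0.3389) - 0.6611*log2(0.6611) = 0.529046 + 0.394716 = 0.9238. C = 1 - H(p) = 1 - 0.9238 = 0.0762

0.0762 bits


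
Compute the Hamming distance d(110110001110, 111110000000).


Count differing positions: . . ^ . . . . . ^ ^ ^ . = 4 differences

4


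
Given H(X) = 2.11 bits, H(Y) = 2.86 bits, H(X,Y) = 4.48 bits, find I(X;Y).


I(X;Y) = H(X) + H(Y) - H(X,Y) = 2.11 + 2.86 - 4.48 = 0.49

0.49 bits


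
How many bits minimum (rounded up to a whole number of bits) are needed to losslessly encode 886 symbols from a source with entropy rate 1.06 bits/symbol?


Minimum bits >= n * H = 886 * 1.06 = 939.16, rounded up to a whole number of bits = 940

940 bits


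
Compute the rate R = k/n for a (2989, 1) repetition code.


Rate = k/n = 1/2989

1/2989


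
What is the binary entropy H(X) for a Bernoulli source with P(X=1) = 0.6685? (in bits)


H = -p*log2(p) - (1-p)*log2(1-p). -0.6685*log2(0.6685) = 0.388399; -0.3315*log2(0.3315) = 0.528053. H = 0.388399 + 0.528053 = 0.9165

0.9165 bits


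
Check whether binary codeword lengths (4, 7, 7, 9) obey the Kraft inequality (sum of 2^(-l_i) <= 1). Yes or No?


Kraft sum = sum(2^(-l_i)) = 0.0801, need <= 1. Result: satisfied (a binary prefix-free code with these lengths exists)

Yes


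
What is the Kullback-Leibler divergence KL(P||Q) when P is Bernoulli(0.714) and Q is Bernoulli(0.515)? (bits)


KL = p*log2(p/q) + (1-p)*log2((1-p)/(1-q)) = 0.714*log2(0.714/0.515) + 0.286*log2(0.286/0.485) = 0.1186

0.1186 bits


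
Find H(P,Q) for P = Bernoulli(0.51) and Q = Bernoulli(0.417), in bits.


H(P,Q) = -p*log2(q) - (1-p)*log2(1-q). -0.51*log2(0.417) = 0.643559; -0.49*log2(0.583) = 0.381432. H(P,Q) = 0.643559 + 0.381432 = 1.025

1.025 bits


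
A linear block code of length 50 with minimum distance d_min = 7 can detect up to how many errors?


Detection capability = d_min - 1 = 7 - 1 = 6

6 errors


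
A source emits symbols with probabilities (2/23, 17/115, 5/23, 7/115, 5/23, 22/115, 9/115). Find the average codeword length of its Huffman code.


Huffman construction (repeatedly merge the two least-probable nodes; each merge adds 1 bit to every symbol beneath it): 7/115 + 9/115 = 16/115; 2/23 + 16/115 = 26/115; 17/115 + 22/115 = 39/115; 5/23 + 5/23 = 10/23; 26/115 + 39/115 = 13/23; 10/23 + 13/23 = 1. Resulting codeword lengths (in the order the probabilities were given): (3, 3, 2, 4, 2, 3, 4). L_avg = sum(p_i * l_i) = 2/23*3 + 17/115*3 + 5/23*2 + 7/115*4 + 5/23*2 + 22/115*3 + 9/115*4 = 311/115 = 2.7043

2.7043 bits


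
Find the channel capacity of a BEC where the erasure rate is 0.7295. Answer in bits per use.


C = 1 - epsilon = 1 - 0.7295 = 0.2705

0.2705 bits


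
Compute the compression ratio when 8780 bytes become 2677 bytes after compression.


Ratio = original / compressed = 8780 / 2677 = 3.2798

3.2798


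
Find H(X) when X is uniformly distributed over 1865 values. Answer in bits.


H = log2(n) = log2(1865) = 10.865

10.865 bits


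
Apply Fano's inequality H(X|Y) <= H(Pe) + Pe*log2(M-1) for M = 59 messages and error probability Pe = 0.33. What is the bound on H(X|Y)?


H(Pe) = -Pe*log2(Pe) - (1-Pe)*log2(1-Pe) = -0.33*log2(0.33) - 0.67*log2(0.67) = 0.527822 + 0.387104 = 0.9149. Pe*log2(M-1) = 0.33*log2(58) = 1.933134. Bound = H(Pe) + Pe*log2(M-1) = 0.527822 + 0.387104 + 1.933134 = 2.8481

2.8481 bits


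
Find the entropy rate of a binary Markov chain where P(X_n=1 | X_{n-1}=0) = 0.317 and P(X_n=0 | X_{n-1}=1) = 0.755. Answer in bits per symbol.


Stationary distribution: pi_0 = p10/(p01+p10) = 0.7043, pi_1 = 0.2957. Entropy rate H' = pi_0*H(p01) + pi_1*H(p10) = 0.7043*0.9011 + 0.2957*0.8033 = 0.8722

0.8722 bits/symbol


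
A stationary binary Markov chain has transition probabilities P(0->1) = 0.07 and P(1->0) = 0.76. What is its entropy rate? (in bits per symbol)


Stationary distribution: pi_0 = p10/(p01+p10) = 0.9157, pi_1 = 0.0843. Entropy rate H' = pi_0*H(p01) + pi_1*H(p10) = 0.9157*0.3659 + 0.0843*0.795 = 0.4021

0.4021 bits/symbol


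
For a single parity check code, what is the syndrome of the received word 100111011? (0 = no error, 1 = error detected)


Syndrome = XOR of all bits = 1 XOR 0 XOR 0 XOR 1 XOR 1 XOR 1 XOR 0 XOR 1 XOR 1 = 0

0


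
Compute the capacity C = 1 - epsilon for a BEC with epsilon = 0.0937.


C = 1 - epsilon = 1 - 0.0937 = 0.9063

0.9063 bits


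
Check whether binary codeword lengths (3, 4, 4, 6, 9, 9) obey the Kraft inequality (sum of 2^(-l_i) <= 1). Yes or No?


Kraft sum = sum(2^(-l_i)) = 0.2695, need <= 1. Result: satisfied (a binary prefix-free code with these lengths exists)

Yes


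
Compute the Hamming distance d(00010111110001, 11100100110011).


Count differing positions: ^ ^ ^ ^ . . ^ ^ . . . . ^ . = 7 differences

7


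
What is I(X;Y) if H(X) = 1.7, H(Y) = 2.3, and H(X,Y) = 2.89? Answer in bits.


I(X;Y) = H(X) + H(Y) - H(X,Y) = 1.7 + 2.3 - 2.89 = 1.11

1.11 bits


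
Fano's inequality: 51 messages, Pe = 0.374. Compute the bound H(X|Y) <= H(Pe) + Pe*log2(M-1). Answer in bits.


H(Pe) = -Pe*log2(Pe) - (1-Pe)*log2(1-Pe) = -0.374*log2(0.374) - 0.626*log2(0.626) = 0.530665 + 0.423029 = 0.9537. Pe*log2(M-1) = 0.374*log2(50) = 2.110802. Bound = H(Pe) + Pe*log2(M-1) = 0.530665 + 0.423029 + 2.110802 = 3.0645

3.0645 bits


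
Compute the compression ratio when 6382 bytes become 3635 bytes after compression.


Ratio = original / compressed = 6382 / 3635 = 1.7557

1.7557


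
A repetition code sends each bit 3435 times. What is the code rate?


Rate = k/n = 1/3435

1/3435


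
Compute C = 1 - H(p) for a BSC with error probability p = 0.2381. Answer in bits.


H(p) = -p*log2(p) - (1-p)*log2(1-p) = -0.2381*log2(0.2381) - 0.7619*log2(0.7619) = 0.492953 + 0.298914 = 0.7919. C = 1 - H(p) = 1 - 0.7919 = 0.2081

0.2081 bits


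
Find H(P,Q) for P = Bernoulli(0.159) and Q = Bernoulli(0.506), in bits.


H(P,Q) = -p*log2(q) - (1-p)*log2(1-q). -0.159*log2(0.506) = 0.156264; -0.841*log2(0.494) = 0.855648. H(P,Q) = 0.156264 + 0.855648 = 1.0119

1.0119 bits


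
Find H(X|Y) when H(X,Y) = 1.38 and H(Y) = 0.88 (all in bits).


H(X|Y) = H(X,Y) - H(Y) = 1.38 - 0.88 = 0.5

0.5 bits


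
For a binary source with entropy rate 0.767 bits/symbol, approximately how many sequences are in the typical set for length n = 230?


log2|A_typical| = nH = 230 * 0.767 = 176.41, so |A_typical| ~ 2^176.41 = 1.273e+53

1.273e+53


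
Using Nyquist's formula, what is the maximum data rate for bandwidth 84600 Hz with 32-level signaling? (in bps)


Rate = 2 * B * log2(M) = 2 * 84600 * 5.0 = 846000.0

846000.0 bps


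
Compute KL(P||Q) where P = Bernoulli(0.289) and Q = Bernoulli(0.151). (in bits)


KL = p*log2(p/q) + (1-p)*log2((1-p)/(1-q)) = 0.289*log2(0.289/0.151) + 0.711*log2(0.711/0.849) = 0.0887

0.0887 bits


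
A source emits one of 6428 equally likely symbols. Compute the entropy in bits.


H = log2(n) = log2(6428) = 12.6502

12.6502 bits


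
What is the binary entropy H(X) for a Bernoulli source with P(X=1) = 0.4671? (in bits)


H = -p*log2(p) - (1-p)*log2(1-p). -0.4671*log2(0.4671) = 0.512968; -0.5329*log2(0.5329) = 0.483907. H = 0.512968 + 0.483907 = 0.9969

0.9969 bits


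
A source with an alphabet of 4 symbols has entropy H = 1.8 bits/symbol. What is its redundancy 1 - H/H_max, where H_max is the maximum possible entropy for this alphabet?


H_max = log2(K) = log2(4) = 2.0 bits/symbol. Redundancy = 1 - H/H_max = 1 - 1.8/2.0 = 1 - 0.9 = 0.1

0.1


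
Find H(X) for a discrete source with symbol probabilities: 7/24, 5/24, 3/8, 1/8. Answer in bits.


H = -sum(p_i * log2(p_i)). Terms: -(7/24)*log2(7/24) = 0.518469; -(5/24)*log2(5/24) = 0.471466; -(3/8)*log2(3/8) = 0.530639; -(1/8)*log2(1/8) = 0.375000. H = 0.518469 + 0.471466 + 0.530639 + 0.375000 = 1.8956

1.8956 bits


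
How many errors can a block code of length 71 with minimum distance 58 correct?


Correction capability = floor((d-1)/2) = floor((58-1)/2) = 28

28 errors


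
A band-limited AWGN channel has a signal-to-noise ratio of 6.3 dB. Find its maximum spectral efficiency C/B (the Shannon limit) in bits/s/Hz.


SNR_linear = 10^(6.3/10) = 4.2658; C/B = log2(1 + SNR_linear) = log2(1 + 4.2658) = 2.3967

2.3967 bits/s/Hz


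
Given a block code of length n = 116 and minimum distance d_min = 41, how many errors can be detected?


Detection capability = d_min - 1 = 41 - 1 = 40

40 errors


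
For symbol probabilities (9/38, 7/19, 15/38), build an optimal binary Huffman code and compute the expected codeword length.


Huffman construction (repeatedly merge the two least-probable nodes; each merge adds 1 bit to every symbol beneath it): 9/38 + 7/19 = 23/38; 15/38 + 23/38 = 1. Resulting codeword lengths (in the order the probabilities were given): (2, 2, 1). L_avg = sum(p_i * l_i) = 9/38*2 + 7/19*2 + 15/38*1 = 61/38 = 1.6053

1.6053 bits


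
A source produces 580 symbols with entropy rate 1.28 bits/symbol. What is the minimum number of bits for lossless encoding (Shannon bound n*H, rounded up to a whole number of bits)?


Minimum bits >= n * H = 580 * 1.28 = 742.4, rounded up to a whole number of bits = 743

743 bits


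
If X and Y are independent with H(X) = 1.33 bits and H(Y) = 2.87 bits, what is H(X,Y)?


For independent variables, H(X,Y) = H(X) + H(Y) = 1.33 + 2.87 = 4.2

4.2 bits


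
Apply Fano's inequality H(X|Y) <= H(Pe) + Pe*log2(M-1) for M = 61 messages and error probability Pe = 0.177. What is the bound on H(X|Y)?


H(Pe) = -Pe*log2(Pe) - (1-Pe)*log2(1-Pe) = -0.177*log2(0.177) - 0.823*log2(0.823) = 0.442178 + 0.231292 = 0.6735. Pe*log2(M-1) = 0.177*log2(60) = 1.045520. Bound = H(Pe) + Pe*log2(M-1) = 0.442178 + 0.231292 + 1.045520 = 1.719

1.719 bits


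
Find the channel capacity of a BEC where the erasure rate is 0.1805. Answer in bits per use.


C = 1 - epsilon = 1 - 0.1805 = 0.8195

0.8195 bits


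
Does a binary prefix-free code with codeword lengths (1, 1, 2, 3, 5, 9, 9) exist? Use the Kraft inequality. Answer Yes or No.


Kraft sum = sum(2^(-l_i)) = 1.4102, need <= 1. Result: violated (a binary prefix-free code with these lengths cannot exist)

No


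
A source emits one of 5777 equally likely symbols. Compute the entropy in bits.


H = log2(n) = log2(5777) = 12.4961

12.4961 bits


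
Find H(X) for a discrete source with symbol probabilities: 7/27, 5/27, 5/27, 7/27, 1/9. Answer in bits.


H = -sum(p_i * log2(p_i)). Terms: -(7/27)*log2(7/27) = 0.504916; -(5/27)*log2(5/27) = 0.450548; -(5/27)*log2(5/27) = 0.450548; -(7/27)*log2(7/27) = 0.504916; -(1/9)*log2(1/9) = 0.352214. H = 0.504916 + 0.450548 + 0.450548 + 0.504916 + 0.352214 = 2.2631

2.2631 bits


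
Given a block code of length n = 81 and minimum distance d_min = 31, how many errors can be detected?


Detection capability = d_min - 1 = 31 - 1 = 30

30 errors


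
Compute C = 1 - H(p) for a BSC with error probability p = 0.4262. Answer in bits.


H(p) = -p*log2(p) - (1-p)*log2(1-p) = -0.4262*log2(0.4262) - 0.5738*log2(0.5738) = 0.524395 + 0.459832 = 0.9842. C = 1 - H(p) = 1 - 0.9842 = 0.0158

0.0158 bits


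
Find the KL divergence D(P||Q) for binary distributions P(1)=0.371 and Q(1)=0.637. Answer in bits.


KL = p*log2(p/q) + (1-p)*log2((1-p)/(1-q)) = 0.371*log2(0.371/0.637) + 0.629*log2(0.629/0.363) = 0.2095

0.2095 bits


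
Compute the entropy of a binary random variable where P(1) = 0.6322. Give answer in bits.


H = -p*log2(p) - (1-p)*log2(1-p). -0.6322*log2(0.6322) = 0.418230; -0.3678*log2(0.3678) = 0.530738. H = 0.418230 + 0.530738 = 0.949

0.949 bits


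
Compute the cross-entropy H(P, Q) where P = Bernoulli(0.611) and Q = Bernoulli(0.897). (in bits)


H(P,Q) = -p*log2(q) - (1-p)*log2(1-q). -0.611*log2(0.897) = 0.095817; -0.389*log2(0.103) = 1.275641. H(P,Q) = 0.095817 + 1.275641 = 1.3715

1.3715 bits


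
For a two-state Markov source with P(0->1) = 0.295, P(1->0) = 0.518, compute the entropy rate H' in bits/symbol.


Stationary distribution: pi_0 = p10/(p01+p10) = 0.6371, pi_1 = 0.3629. Entropy rate H' = pi_0*H(p01) + pi_1*H(p10) = 0.6371*0.8751 + 0.3629*0.9991 = 0.9201

0.9201 bits/symbol


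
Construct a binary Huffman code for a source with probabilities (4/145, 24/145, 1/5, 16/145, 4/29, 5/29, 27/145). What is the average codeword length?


Huffman construction (repeatedly merge the two least-probable nodes; each merge adds 1 bit to every symbol beneath it): 4/145 + 16/145 = 4/29; 4/29 + 4/29 = 8/29; 24/145 + 5/29 = 49/145; 27/145 + 1/5 = 56/145; 8/29 + 49/145 = 89/145; 56/145 + 89/145 = 1. Resulting codeword lengths (in the order the probabilities were given): (4, 3, 2, 4, 3, 3, 2). L_avg = sum(p_i * l_i) = 4/145*4 + 24/145*3 + 1/5*2 + 16/145*4 + 4/29*3 + 5/29*3 + 27/145*2 = 399/145 = 2.7517

2.7517 bits


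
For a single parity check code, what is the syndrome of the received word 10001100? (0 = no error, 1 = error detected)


Syndrome = XOR of all bits = 1 XOR 0 XOR 0 XOR 0 XOR 1 XOR 1 XOR 0 XOR 0 = 1

1


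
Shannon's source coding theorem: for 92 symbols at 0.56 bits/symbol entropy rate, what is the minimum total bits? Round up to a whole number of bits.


Minimum bits >= n * H = 92 * 0.56 = 51.52, rounded up to a whole number of bits = 52

52 bits


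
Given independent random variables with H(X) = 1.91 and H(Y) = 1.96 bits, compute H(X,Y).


For independent variables, H(X,Y) = H(X) + H(Y) = 1.91 + 1.96 = 3.87

3.87 bits


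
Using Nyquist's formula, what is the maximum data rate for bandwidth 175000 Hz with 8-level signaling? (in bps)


Rate = 2 * B * log2(M) = 2 * 175000 * 3.0 = 1050000.0

1050000.0 bps


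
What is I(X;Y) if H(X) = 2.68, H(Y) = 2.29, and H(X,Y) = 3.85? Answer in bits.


I(X;Y) = H(X) + H(Y) - H(X,Y) = 2.68 + 2.29 - 3.85 = 1.12

1.12 bits


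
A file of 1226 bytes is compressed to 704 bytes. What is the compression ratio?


Ratio = original / compressed = 1226 / 704 = 1.7415

1.7415


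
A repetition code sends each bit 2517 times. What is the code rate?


Rate = k/n = 1/2517

1/2517


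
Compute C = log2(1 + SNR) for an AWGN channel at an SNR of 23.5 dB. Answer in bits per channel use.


SNR_linear = 10^(23.5/10) = 223.8721; C = log2(1 + SNR_linear) = log2(1 + 223.8721) = 7.813

7.813 bits/channel use


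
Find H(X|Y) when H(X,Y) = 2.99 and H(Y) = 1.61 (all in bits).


H(X|Y) = H(X,Y) - H(Y) = 2.99 - 1.61 = 1.38

1.38 bits


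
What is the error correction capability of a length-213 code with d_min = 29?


Correction capability = floor((d-1)/2) = floor((29-1)/2) = 14

14 errors


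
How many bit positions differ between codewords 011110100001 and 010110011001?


Count differing positions: . . ^ . . . ^ ^ ^ . . . = 4 differences

4


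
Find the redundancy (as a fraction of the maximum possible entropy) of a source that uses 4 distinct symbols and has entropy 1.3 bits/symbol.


H_max = log2(K) = log2(4) = 2.0 bits/symbol. Redundancy = 1 - H/H_max = 1 - 1.3/2.0 = 1 - 0.65 = 0.35

0.35


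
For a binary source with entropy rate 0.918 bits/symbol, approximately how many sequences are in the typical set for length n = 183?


log2|A_typical| = nH = 183 * 0.918 = 167.994, so |A_typical| ~ 2^167.994 = 3.726e+50

3.726e+50


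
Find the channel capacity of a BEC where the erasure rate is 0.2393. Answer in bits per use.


C = 1 - epsilon = 1 - 0.2393 = 0.7607

0.7607 bits


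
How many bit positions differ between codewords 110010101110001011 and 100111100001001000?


Count differing positions: . ^ . ^ . ^ . . ^ ^ ^ ^ . . . . ^ ^ = 9 differences

9


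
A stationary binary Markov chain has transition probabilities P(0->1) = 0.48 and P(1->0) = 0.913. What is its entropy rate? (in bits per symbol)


Stationary distribution: pi_0 = p10/(p01+p10) = 0.6554, pi_1 = 0.3446. Entropy rate H' = pi_0*H(p01) + pi_1*H(p10) = 0.6554*0.9988 + 0.3446*0.4264 = 0.8016

0.8016 bits/symbol


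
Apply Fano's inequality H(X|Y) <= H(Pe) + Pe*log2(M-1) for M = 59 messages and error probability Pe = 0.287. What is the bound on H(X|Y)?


H(Pe) = -Pe*log2(Pe) - (1-Pe)*log2(1-Pe) = -0.287*log2(0.287) - 0.713*log2(0.713) = 0.516852 + 0.347963 = 0.8648. Pe*log2(M-1) = 0.287*log2(58) = 1.681241. Bound = H(Pe) + Pe*log2(M-1) = 0.516852 + 0.347963 + 1.681241 = 2.5461

2.5461 bits


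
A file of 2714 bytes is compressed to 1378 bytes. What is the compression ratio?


Ratio = original / compressed = 2714 / 1378 = 1.9695

1.9695


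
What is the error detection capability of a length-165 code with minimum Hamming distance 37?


Detection capability = d_min - 1 = 37 - 1 = 36

36 errors


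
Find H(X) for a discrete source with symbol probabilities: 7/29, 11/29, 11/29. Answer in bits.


H = -sum(p_i * log2(p_i)). Terms: -(7/29)*log2(7/29) = 0.494979; -(11/29)*log2(11/29) = 0.530484; -(11/29)*log2(11/29) = 0.530484. H = 0.494979 + 0.530484 + 0.530484 = 1.5559

1.5559 bits


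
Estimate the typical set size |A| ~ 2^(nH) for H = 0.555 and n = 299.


log2|A_typical| = nH = 299 * 0.555 = 165.945, so |A_typical| ~ 2^165.945 = 9.004e+49

9.004e+49


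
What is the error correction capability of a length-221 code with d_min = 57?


Correction capability = floor((d-1)/2) = floor((57-1)/2) = 28

28 errors


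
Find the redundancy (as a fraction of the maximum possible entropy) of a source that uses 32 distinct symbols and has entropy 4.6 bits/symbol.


H_max = log2(K) = log2(32) = 5.0 bits/symbol. Redundancy = 1 - H/H_max = 1 - 4.6/5.0 = 1 - 0.92 = 0.08

0.08


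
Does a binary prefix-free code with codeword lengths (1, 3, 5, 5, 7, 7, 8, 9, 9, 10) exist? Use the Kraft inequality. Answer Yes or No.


Kraft sum = sum(2^(-l_i)) = 0.7119, need <= 1. Result: satisfied (a binary prefix-free code with these lengths exists)

Yes


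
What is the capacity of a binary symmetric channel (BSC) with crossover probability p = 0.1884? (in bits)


H(p) = -p*log2(p) - (1-p)*log2(1-p) = -0.1884*log2(0.1884) - 0.8116*log2(0.8116) = 0.453692 + 0.244421 = 0.6981. C = 1 - H(p) = 1 - 0.6981 = 0.3019

0.3019 bits


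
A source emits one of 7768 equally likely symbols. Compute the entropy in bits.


H = log2(n) = log2(7768) = 12.9233

12.9233 bits


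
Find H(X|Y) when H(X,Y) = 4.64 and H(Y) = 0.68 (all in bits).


H(X|Y) = H(X,Y) - H(Y) = 4.64 - 0.68 = 3.96

3.96 bits


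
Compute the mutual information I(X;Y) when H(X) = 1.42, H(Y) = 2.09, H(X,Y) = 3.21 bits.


I(X;Y) = H(X) + H(Y) - H(X,Y) = 1.42 + 2.09 - 3.21 = 0.3

0.3 bits


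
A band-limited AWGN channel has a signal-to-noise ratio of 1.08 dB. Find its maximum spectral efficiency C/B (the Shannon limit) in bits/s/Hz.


SNR_linear = 10^(1.08/10) = 1.2823; C/B = log2(1 + SNR_linear) = log2(1 + 1.2823) = 1.1905

1.1905 bits/s/Hz


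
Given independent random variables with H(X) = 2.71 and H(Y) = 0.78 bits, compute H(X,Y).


For independent variables, H(X,Y) = H(X) + H(Y) = 2.71 + 0.78 = 3.49

3.49 bits


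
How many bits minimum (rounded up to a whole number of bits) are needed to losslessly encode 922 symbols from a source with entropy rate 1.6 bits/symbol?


Minimum bits >= n * H = 922 * 1.6 = 1475.2, rounded up to a whole number of bits = 1476

1476 bits


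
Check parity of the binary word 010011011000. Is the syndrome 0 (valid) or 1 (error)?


Syndrome = XOR of all bits = 0 XOR 1 XOR 0 XOR 0 XOR 1 XOR 1 XOR 0 XOR 1 XOR 1 XOR 0 XOR 0 XOR 0 = 1

1


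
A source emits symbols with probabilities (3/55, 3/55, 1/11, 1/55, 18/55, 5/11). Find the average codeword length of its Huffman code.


Huffman construction (repeatedly merge the two least-probable nodes; each merge adds 1 bit to every symbol beneath it): 1/55 + 3/55 = 4/55; 3/55 + 4/55 = 7/55; 1/11 + 7/55 = 12/55; 12/55 + 18/55 = 6/11; 5/11 + 6/11 = 1. Resulting codeword lengths (in the order the probabilities were given): (5, 4, 3, 5, 2, 1). L_avg = sum(p_i * l_i) = 3/55*5 + 3/55*4 + 1/11*3 + 1/55*5 + 18/55*2 + 5/11*1 = 108/55 = 1.9636

1.9636 bits


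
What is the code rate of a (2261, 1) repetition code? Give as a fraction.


Rate = k/n = 1/2261

1/2261


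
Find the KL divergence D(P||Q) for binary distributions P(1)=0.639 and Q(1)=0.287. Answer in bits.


KL = p*log2(p/q) + (1-p)*log2((1-p)/(1-q)) = 0.639*log2(0.639/0.287) + 0.361*log2(0.361/0.713) = 0.3834

0.3834 bits


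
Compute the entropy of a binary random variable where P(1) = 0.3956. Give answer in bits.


H = -p*log2(p) - (1-p)*log2(1-p). -0.3956*log2(0.3956) = 0.529268; -0.6044*log2(0.6044) = 0.439051. H = 0.529268 + 0.439051 = 0.9683

0.9683 bits


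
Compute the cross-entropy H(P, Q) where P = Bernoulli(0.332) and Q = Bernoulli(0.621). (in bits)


H(P,Q) = -p*log2(q) - (1-p)*log2(1-q). -0.332*log2(0.621) = 0.228195; -0.668*log2(0.379) = 0.935020. H(P,Q) = 0.228195 + 0.935020 = 1.1632

1.1632 bits


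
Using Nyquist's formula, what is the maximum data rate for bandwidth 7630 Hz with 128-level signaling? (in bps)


Rate = 2 * B * log2(M) = 2 * 7630 * 7.0 = 106820.0

106820.0 bps


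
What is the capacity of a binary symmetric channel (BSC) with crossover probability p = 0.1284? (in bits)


H(p) = -p*log2(p) - (1-p)*log2(1-p) = -0.1284*log2(0.1284) - 0.8716*log2(0.8716) = 0.380229 + 0.172805 = 0.553. C = 1 - H(p) = 1 - 0.553 = 0.447

0.447 bits


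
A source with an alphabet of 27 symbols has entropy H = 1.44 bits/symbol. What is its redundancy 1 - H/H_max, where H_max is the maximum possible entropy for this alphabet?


H_max = log2(K) = log2(27) = 4.7549 bits/symbol. Redundancy = 1 - H/H_max = 1 - 1.44/4.7549 = 1 - 0.3028 = 0.6972

0.6972


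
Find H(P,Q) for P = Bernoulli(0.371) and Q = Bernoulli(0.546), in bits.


H(P,Q) = -p*log2(q) - (1-p)*log2(1-q). -0.371*log2(0.546) = 0.323893; -0.629*log2(0.454) = 0.716579. H(P,Q) = 0.323893 + 0.716579 = 1.0405

1.0405 bits


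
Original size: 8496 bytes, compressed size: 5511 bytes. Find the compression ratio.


Ratio = original / compressed = 8496 / 5511 = 1.5416

1.5416


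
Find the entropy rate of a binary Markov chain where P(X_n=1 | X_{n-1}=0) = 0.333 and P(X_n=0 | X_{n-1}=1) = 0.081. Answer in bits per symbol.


Stationary distribution: pi_0 = p10/(p01+p10) = 0.1957, pi_1 = 0.8043. Entropy rate H' = pi_0*H(p01) + pi_1*H(p10) = 0.1957*0.918 + 0.8043*0.4057 = 0.5059

0.5059 bits/symbol


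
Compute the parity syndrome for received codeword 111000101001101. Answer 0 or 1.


Syndrome = XOR of all bits = 1 XOR 1 XOR 1 XOR 0 XOR 0 XOR 0 XOR 1 XOR 0 XOR 1 XOR 0 XOR 0 XOR 1 XOR 1 XOR 0 XOR 1 = 0

0


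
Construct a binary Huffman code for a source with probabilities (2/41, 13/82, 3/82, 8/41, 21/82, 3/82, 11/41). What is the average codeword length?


Huffman construction (repeatedly merge the two least-probable nodes; each merge adds 1 bit to every symbol beneath it): 3/82 + 3/82 = 3/41; 2/41 + 3/41 = 5/41; 5/41 + 13/82 = 23/82; 8/41 + 21/82 = 37/82; 11/41 + 23/82 = 45/82; 37/82 + 45/82 = 1. Resulting codeword lengths (in the order the probabilities were given): (4, 3, 5, 2, 2, 5, 2). L_avg = sum(p_i * l_i) = 2/41*4 + 13/82*3 + 3/82*5 + 8/41*2 + 21/82*2 + 3/82*5 + 11/41*2 = 203/82 = 2.4756

2.4756 bits


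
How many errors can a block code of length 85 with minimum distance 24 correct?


Correction capability = floor((d-1)/2) = floor((24-1)/2) = 11

11 errors


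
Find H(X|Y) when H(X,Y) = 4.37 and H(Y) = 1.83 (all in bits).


H(X|Y) = H(X,Y) - H(Y) = 4.37 - 1.83 = 2.54

2.54 bits


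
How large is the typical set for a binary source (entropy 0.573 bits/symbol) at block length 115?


log2|A_typical| = nH = 115 * 0.573 = 65.895, so |A_typical| ~ 2^65.895 = 6.861e+19

6.861e+19


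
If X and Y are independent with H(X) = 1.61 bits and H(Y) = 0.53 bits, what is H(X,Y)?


For independent variables, H(X,Y) = H(X) + H(Y) = 1.61 + 0.53 = 2.14

2.14 bits


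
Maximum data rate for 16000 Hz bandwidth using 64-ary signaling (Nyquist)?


Rate = 2 * B * log2(M) = 2 * 16000 * 6.0 = 192000.0

192000.0 bps


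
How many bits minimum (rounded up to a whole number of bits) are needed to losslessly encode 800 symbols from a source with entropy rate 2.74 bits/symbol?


Minimum bits >= n * H = 800 * 2.74 = 2192.0, rounded up to a whole number of bits = 2192

2192 bits


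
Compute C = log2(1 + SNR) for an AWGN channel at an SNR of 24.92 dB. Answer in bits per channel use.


SNR_linear = 10^(24.92/10) = 310.456; C = log2(1 + SNR_linear) = log2(1 + 310.456) = 8.2829

8.2829 bits/channel use


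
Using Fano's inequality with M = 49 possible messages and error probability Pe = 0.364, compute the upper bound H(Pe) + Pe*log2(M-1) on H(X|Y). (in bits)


H(Pe) = -Pe*log2(Pe) - (1-Pe)*log2(1-Pe) = -0.364*log2(0.364) - 0.636*log2(0.636) = 0.530708 + 0.415245 = 0.946. Pe*log2(M-1) = 0.364*log2(48) = 2.032926. Bound = H(Pe) + Pe*log2(M-1) = 0.530708 + 0.415245 + 2.032926 = 2.9789

2.9789 bits


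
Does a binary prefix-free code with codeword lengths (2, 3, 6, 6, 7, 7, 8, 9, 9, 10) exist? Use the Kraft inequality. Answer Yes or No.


Kraft sum = sum(2^(-l_i)) = 0.4307, need <= 1. Result: satisfied (a binary prefix-free code with these lengths exists)

Yes


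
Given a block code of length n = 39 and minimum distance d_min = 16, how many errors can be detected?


Detection capability = d_min - 1 = 16 - 1 = 15

15 errors


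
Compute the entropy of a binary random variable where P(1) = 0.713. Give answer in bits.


H = -p*log2(p) - (1-p)*log2(1-p). -0.713*log2(0.713) = 0.347963; -0.287*log2(0.287) = 0.516852. H = 0.347963 + 0.516852 = 0.8648

0.8648 bits


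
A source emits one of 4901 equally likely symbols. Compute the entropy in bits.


H = log2(n) = log2(4901) = 12.2589

12.2589 bits


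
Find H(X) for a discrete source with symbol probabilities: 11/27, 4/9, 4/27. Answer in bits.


H = -sum(p_i * log2(p_i)). Terms: -(11/27)*log2(11/27) = 0.527778; -(4/9)*log2(4/9) = 0.519967; -(4/27)*log2(4/27) = 0.408131. H = 0.527778 + 0.519967 + 0.408131 = 1.4559

1.4559 bits


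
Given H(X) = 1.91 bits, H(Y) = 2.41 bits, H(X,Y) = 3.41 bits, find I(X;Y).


I(X;Y) = H(X) + H(Y) - H(X,Y) = 1.91 + 2.41 - 3.41 = 0.91

0.91 bits


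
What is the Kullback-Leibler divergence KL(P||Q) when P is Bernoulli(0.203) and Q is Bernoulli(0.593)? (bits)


KL = p*log2(p/q) + (1-p)*log2((1-p)/(1-q)) = 0.203*log2(0.203/0.593) + 0.797*log2(0.797/0.407) = 0.4588

0.4588 bits


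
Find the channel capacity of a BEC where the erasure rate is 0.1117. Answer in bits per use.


C = 1 - epsilon = 1 - 0.1117 = 0.8883

0.8883 bits


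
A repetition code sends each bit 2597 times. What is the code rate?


Rate = k/n = 1/2597

1/2597


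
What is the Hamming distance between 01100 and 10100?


Count differing positions: ^ ^ . . . = 2 differences

2


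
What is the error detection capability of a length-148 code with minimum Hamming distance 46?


Detection capability = d_min - 1 = 46 - 1 = 45

45 errors


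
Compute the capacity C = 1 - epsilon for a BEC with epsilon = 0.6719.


C = 1 - epsilon = 1 - 0.6719 = 0.3281

0.3281 bits


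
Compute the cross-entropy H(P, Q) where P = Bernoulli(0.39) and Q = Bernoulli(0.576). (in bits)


H(P,Q) = -p*log2(q) - (1-p)*log2(1-q). -0.39*log2(0.576) = 0.310385; -0.61*log2(0.424) = 0.755097. H(P,Q) = 0.310385 + 0.755097 = 1.0655

1.0655 bits


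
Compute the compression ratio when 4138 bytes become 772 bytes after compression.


Ratio = original / compressed = 4138 / 772 = 5.3601

5.3601


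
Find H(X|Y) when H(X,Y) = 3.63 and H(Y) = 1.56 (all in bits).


H(X|Y) = H(X,Y) - H(Y) = 3.63 - 1.56 = 2.07

2.07 bits


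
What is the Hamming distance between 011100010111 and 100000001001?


Count differing positions: ^ ^ ^ ^ . . . ^ ^ ^ ^ . = 8 differences

8


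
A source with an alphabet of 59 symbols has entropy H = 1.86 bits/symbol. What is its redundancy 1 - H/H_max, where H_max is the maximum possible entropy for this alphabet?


H_max = log2(K) = log2(59) = 5.8826 bits/symbol. Redundancy = 1 - H/H_max = 1 - 1.86/5.8826 = 1 - 0.3162 = 0.6838

0.6838


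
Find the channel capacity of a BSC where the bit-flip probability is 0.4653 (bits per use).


H(p) = -p*log2(p) - (1-p)*log2(1-p) = -0.4653*log2(0.4653) - 0.5347*log2(0.5347) = 0.513583 + 0.482940 = 0.9965. C = 1 - H(p) = 1 - 0.9965 = 0.0035

0.0035 bits


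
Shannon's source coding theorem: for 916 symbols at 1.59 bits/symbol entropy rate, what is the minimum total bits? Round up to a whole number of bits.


Minimum bits >= n * H = 916 * 1.59 = 1456.44, rounded up to a whole number of bits = 1457

1457 bits


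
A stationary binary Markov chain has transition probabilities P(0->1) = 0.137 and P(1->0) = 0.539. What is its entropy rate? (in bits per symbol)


Stationary distribution: pi_0 = p10/(p01+p10) = 0.7973, pi_1 = 0.2027. Entropy rate H' = pi_0*H(p01) + pi_1*H(p10) = 0.7973*0.5763 + 0.2027*0.9956 = 0.6613

0.6613 bits/symbol


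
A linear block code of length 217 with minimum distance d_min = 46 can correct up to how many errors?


Correction capability = floor((d-1)/2) = floor((46-1)/2) = 22

22 errors


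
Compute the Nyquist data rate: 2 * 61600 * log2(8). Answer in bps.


Rate = 2 * B * log2(M) = 2 * 61600 * 3.0 = 369600.0

369600.0 bps


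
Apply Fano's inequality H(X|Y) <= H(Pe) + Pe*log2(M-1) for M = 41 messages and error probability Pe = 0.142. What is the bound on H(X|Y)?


H(Pe) = -Pe*log2(Pe) - (1-Pe)*log2(1-Pe) = -0.142*log2(0.142) - 0.858*log2(0.858) = 0.399877 + 0.189575 = 0.5895. Pe*log2(M-1) = 0.142*log2(40) = 0.755714. Bound = H(Pe) + Pe*log2(M-1) = 0.399877 + 0.189575 + 0.755714 = 1.3452

1.3452 bits


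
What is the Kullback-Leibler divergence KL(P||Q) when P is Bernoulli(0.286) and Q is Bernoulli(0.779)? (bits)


KL = p*log2(p/q) + (1-p)*log2((1-p)/(1-q)) = 0.286*log2(0.286/0.779) + 0.714*log2(0.714/0.221) = 0.7946

0.7946 bits


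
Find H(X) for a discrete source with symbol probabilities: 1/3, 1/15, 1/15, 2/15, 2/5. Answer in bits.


H = -sum(p_i * log2(p_i)). Terms: -(1/3)*log2(1/3) = 0.528321; -(1/15)*log2(1/15) = 0.260459; -(1/15)*log2(1/15) = 0.260459; -(2/15)*log2(2/15) = 0.387585; -(2/5)*log2(2/5) = 0.528771. H = 0.528321 + 0.260459 + 0.260459 + 0.387585 + 0.528771 = 1.9656

1.9656 bits


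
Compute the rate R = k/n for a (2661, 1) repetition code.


Rate = k/n = 1/2661

1/2661


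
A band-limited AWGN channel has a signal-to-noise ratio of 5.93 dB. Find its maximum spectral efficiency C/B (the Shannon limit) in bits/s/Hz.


SNR_linear = 10^(5.93/10) = 3.9174; C/B = log2(1 + SNR_linear) = log2(1 + 3.9174) = 2.2979

2.2979 bits/s/Hz


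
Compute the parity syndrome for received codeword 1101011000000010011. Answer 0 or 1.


Syndrome = XOR of all bits = 1 XOR 1 XOR 0 XOR 1 XOR 0 XOR 1 XOR 1 XOR 0 XOR 0 XOR 0 XOR 0 XOR 0 XOR 0 XOR 0 XOR 1 XOR 0 XOR 0 XOR 1 XOR 1 = 0

0


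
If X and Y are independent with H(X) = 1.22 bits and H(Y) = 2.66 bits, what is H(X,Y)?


For independent variables, H(X,Y) = H(X) + H(Y) = 1.22 + 2.66 = 3.88

3.88 bits


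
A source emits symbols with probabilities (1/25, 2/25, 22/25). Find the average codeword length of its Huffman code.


Huffman construction (repeatedly merge the two least-probable nodes; each merge adds 1 bit to every symbol beneath it): 1/25 + 2/25 = 3/25; 3/25 + 22/25 = 1. Resulting codeword lengths (in the order the probabilities were given): (2, 2, 1). L_avg = sum(p_i * l_i) = 1/25*2 + 2/25*2 + 22/25*1 = 28/25 = 1.12

1.12 bits


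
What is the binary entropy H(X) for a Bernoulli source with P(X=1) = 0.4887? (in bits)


H = -p*log2(p) - (1-p)*log2(1-p). -0.4887*log2(0.4887) = 0.504817; -0.5113*log2(0.5113) = 0.494815. H = 0.504817 + 0.494815 = 0.9996

0.9996 bits


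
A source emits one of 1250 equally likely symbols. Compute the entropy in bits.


H = log2(n) = log2(1250) = 10.2877

10.2877 bits


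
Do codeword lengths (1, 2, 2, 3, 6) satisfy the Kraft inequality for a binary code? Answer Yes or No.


Kraft sum = sum(2^(-l_i)) = 1.1406, need <= 1. Result: violated (a binary prefix-free code with these lengths cannot exist)

No


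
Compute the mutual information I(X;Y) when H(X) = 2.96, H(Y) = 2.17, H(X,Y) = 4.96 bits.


I(X;Y) = H(X) + H(Y) - H(X,Y) = 2.96 + 2.17 - 4.96 = 0.17

0.17 bits


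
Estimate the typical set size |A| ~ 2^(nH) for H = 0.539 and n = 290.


log2|A_typical| = nH = 290 * 0.539 = 156.31, so |A_typical| ~ 2^156.31 = 1.132e+47

1.132e+47


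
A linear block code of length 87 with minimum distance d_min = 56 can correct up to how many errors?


Correction capability = floor((d-1)/2) = floor((56-1)/2) = 27

27 errors


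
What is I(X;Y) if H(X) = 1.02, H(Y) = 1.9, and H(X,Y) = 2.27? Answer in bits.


I(X;Y) = H(X) + H(Y) - H(X,Y) = 1.02 + 1.9 - 2.27 = 0.65

0.65 bits


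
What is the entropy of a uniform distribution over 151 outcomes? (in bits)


H = log2(n) = log2(151) = 7.2384

7.2384 bits


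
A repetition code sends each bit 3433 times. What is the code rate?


Rate = k/n = 1/3433

1/3433


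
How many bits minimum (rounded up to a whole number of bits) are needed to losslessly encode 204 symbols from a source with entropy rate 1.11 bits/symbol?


Minimum bits >= n * H = 204 * 1.11 = 226.44, rounded up to a whole number of bits = 227

227 bits


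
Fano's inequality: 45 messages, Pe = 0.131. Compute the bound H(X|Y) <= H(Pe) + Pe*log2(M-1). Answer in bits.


H(Pe) = -Pe*log2(Pe) - (1-Pe)*log2(1-Pe) = -0.131*log2(0.131) - 0.869*log2(0.869) = 0.384139 + 0.176035 = 0.5602. Pe*log2(M-1) = 0.131*log2(44) = 0.715186. Bound = H(Pe) + Pe*log2(M-1) = 0.384139 + 0.176035 + 0.715186 = 1.2754

1.2754 bits


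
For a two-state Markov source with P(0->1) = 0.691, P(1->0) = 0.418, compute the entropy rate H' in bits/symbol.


Stationary distribution: pi_0 = p10/(p01+p10) = 0.3769, pi_1 = 0.6231. Entropy rate H' = pi_0*H(p01) + pi_1*H(p10) = 0.3769*0.892 + 0.6231*0.9805 = 0.9472

0.9472 bits/symbol


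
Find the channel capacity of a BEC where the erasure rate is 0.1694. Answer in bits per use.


C = 1 - epsilon = 1 - 0.1694 = 0.8306

0.8306 bits


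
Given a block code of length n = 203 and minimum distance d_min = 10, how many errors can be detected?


Detection capability = d_min - 1 = 10 - 1 = 9

9 errors


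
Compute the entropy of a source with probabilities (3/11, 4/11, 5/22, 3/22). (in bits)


H = -sum(p_i * log2(p_i)). Terms: -(3/11)*log2(3/11) = 0.511219; -(4/11)*log2(4/11) = 0.530702; -(5/22)*log2(5/22) = 0.485796; -(3/22)*log2(3/22) = 0.391973. H = 0.511219 + 0.530702 + 0.485796 + 0.391973 = 1.9197

1.9197 bits


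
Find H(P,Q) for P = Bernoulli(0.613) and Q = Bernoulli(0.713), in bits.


H(P,Q) = -p*log2(q) - (1-p)*log2(1-q). -0.613*log2(0.713) = 0.299160; -0.387*log2(0.287) = 0.696940. H(P,Q) = 0.299160 + 0.696940 = 0.9961

0.9961 bits


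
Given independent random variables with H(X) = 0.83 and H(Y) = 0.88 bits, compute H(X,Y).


For independent variables, H(X,Y) = H(X) + H(Y) = 0.83 + 0.88 = 1.71

1.71 bits


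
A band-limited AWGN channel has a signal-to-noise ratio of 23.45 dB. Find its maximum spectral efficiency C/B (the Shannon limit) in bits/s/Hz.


SNR_linear = 10^(23.45/10) = 221.3095; C/B = log2(1 + SNR_linear) = log2(1 + 221.3095) = 7.7964

7.7964 bits/s/Hz


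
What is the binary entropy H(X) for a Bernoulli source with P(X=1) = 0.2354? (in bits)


H = -p*log2(p) - (1-p)*log2(1-p). -0.2354*log2(0.2354) = 0.491236; -0.7646*log2(0.7646) = 0.296071. H = 0.491236 + 0.296071 = 0.7873

0.7873 bits


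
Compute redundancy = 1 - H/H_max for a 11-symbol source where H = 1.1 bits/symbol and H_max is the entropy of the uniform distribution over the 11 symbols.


H_max = log2(K) = log2(11) = 3.4594 bits/symbol. Redundancy = 1 - H/H_max = 1 - 1.1/3.4594 = 1 - 0.318 = 0.682

0.682


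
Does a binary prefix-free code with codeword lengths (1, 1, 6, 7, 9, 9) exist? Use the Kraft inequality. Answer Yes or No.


Kraft sum = sum(2^(-l_i)) = 1.0273, need <= 1. Result: violated (a binary prefix-free code with these lengths cannot exist)

No
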